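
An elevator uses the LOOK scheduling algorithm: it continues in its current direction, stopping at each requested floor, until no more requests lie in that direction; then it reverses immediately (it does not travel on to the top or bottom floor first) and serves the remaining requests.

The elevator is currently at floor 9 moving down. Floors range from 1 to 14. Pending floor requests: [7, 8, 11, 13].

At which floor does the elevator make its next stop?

Answer: 8

Derivation:
Current floor: 9, direction: down
Requests above: [11, 13]
Requests below: [7, 8]
Moving down and requests lie below → nearest below is max([7, 8]) = 8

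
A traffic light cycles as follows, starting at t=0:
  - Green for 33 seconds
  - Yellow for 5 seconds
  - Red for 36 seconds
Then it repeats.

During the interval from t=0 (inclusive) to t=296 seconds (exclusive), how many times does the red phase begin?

Cycle = 33+5+36 = 74s
red phase starts at t = k*74 + 38 for k=0,1,2,...
Need k*74+38 < 296 → k < 3.486
k ∈ {0, ..., 3} → 4 starts

Answer: 4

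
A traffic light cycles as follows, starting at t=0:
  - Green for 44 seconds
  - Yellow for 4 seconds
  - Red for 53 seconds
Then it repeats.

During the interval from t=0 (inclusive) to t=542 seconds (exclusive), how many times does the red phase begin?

Answer: 5

Derivation:
Cycle = 44+4+53 = 101s
red phase starts at t = k*101 + 48 for k=0,1,2,...
Need k*101+48 < 542 → k < 4.891
k ∈ {0, ..., 4} → 5 starts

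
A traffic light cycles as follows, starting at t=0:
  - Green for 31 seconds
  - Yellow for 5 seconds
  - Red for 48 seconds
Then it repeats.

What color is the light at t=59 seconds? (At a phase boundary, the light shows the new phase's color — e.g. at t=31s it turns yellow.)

Answer: red

Derivation:
Cycle length = 31 + 5 + 48 = 84s
t = 59, phase_t = 59 mod 84 = 59
59 >= 36 → RED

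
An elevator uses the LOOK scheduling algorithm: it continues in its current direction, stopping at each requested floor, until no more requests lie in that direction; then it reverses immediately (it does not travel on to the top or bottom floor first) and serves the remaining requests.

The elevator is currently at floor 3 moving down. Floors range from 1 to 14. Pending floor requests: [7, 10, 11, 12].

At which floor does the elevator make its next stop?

Answer: 7

Derivation:
Current floor: 3, direction: down
Requests above: [7, 10, 11, 12]
Requests below: []
Moving down but no requests below → reverse; nearest above is min([7, 10, 11, 12]) = 7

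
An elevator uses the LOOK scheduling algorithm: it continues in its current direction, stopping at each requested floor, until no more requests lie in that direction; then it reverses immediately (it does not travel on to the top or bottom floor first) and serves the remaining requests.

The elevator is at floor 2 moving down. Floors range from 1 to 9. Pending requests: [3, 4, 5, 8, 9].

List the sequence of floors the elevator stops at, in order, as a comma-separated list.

Answer: 3, 4, 5, 8, 9

Derivation:
Current: 2, moving DOWN
Serve below first (descending): []
Then reverse, serve above (ascending): [3, 4, 5, 8, 9]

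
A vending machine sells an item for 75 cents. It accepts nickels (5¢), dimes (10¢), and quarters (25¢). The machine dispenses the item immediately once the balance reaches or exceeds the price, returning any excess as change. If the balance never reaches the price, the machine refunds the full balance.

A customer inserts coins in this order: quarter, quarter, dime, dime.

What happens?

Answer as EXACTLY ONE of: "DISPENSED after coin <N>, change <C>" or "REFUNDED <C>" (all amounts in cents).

Answer: REFUNDED 70

Derivation:
Price: 75¢
Coin 1 (quarter, 25¢): balance = 25¢
Coin 2 (quarter, 25¢): balance = 50¢
Coin 3 (dime, 10¢): balance = 60¢
Coin 4 (dime, 10¢): balance = 70¢
All coins inserted, balance 70¢ < price 75¢ → REFUND 70¢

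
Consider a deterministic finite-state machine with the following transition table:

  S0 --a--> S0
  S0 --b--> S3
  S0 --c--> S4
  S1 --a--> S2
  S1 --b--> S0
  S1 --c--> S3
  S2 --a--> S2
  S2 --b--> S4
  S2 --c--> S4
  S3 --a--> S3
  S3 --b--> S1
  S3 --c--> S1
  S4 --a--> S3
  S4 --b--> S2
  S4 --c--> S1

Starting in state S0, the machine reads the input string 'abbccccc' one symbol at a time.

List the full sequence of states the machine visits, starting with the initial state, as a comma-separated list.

Start: S0
  read 'a': S0 --a--> S0
  read 'b': S0 --b--> S3
  read 'b': S3 --b--> S1
  read 'c': S1 --c--> S3
  read 'c': S3 --c--> S1
  read 'c': S1 --c--> S3
  read 'c': S3 --c--> S1
  read 'c': S1 --c--> S3

Answer: S0, S0, S3, S1, S3, S1, S3, S1, S3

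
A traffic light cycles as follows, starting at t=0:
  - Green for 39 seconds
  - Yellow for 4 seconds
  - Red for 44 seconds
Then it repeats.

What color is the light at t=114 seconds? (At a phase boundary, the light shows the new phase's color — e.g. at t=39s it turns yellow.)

Cycle length = 39 + 4 + 44 = 87s
t = 114, phase_t = 114 mod 87 = 27
27 < 39 (green end) → GREEN

Answer: green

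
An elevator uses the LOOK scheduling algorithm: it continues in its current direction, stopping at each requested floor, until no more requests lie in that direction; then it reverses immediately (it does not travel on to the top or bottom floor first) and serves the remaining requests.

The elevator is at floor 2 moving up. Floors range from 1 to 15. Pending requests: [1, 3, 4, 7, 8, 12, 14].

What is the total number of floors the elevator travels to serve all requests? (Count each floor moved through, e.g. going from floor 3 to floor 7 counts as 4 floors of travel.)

Answer: 25

Derivation:
Start at floor 2 moving up, LOOK stop order: [3, 4, 7, 8, 12, 14, 1]
  2 → 3: |3-2| = 1, total = 1
  3 → 4: |4-3| = 1, total = 2
  4 → 7: |7-4| = 3, total = 5
  7 → 8: |8-7| = 1, total = 6
  8 → 12: |12-8| = 4, total = 10
  12 → 14: |14-12| = 2, total = 12
  14 → 1: |1-14| = 13, total = 25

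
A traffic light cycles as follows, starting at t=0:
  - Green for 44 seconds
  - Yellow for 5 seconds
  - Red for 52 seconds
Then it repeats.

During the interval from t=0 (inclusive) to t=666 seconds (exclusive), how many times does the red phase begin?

Cycle = 44+5+52 = 101s
red phase starts at t = k*101 + 49 for k=0,1,2,...
Need k*101+49 < 666 → k < 6.109
k ∈ {0, ..., 6} → 7 starts

Answer: 7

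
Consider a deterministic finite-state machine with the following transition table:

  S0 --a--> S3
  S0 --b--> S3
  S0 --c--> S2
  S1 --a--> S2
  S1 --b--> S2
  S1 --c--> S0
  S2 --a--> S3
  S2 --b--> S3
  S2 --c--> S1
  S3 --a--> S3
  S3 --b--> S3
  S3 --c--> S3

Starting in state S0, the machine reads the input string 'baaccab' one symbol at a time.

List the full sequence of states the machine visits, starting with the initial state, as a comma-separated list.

Answer: S0, S3, S3, S3, S3, S3, S3, S3

Derivation:
Start: S0
  read 'b': S0 --b--> S3
  read 'a': S3 --a--> S3
  read 'a': S3 --a--> S3
  read 'c': S3 --c--> S3
  read 'c': S3 --c--> S3
  read 'a': S3 --a--> S3
  read 'b': S3 --b--> S3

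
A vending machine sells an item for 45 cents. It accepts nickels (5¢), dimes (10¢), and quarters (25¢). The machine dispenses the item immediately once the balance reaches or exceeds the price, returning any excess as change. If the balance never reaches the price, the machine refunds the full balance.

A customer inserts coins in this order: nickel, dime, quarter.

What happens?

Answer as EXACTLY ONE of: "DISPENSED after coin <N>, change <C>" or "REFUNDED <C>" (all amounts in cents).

Answer: REFUNDED 40

Derivation:
Price: 45¢
Coin 1 (nickel, 5¢): balance = 5¢
Coin 2 (dime, 10¢): balance = 15¢
Coin 3 (quarter, 25¢): balance = 40¢
All coins inserted, balance 40¢ < price 45¢ → REFUND 40¢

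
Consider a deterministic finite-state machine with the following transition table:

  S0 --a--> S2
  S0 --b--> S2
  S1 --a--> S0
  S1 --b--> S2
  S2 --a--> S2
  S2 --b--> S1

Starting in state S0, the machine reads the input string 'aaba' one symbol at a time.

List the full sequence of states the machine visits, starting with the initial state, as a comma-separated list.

Answer: S0, S2, S2, S1, S0

Derivation:
Start: S0
  read 'a': S0 --a--> S2
  read 'a': S2 --a--> S2
  read 'b': S2 --b--> S1
  read 'a': S1 --a--> S0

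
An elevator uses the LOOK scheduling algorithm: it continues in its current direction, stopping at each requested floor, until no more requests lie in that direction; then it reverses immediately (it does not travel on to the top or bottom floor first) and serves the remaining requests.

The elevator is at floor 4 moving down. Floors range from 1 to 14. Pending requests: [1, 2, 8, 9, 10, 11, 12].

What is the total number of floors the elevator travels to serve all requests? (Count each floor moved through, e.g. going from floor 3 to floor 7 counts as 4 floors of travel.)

Start at floor 4 moving down, LOOK stop order: [2, 1, 8, 9, 10, 11, 12]
  4 → 2: |2-4| = 2, total = 2
  2 → 1: |1-2| = 1, total = 3
  1 → 8: |8-1| = 7, total = 10
  8 → 9: |9-8| = 1, total = 11
  9 → 10: |10-9| = 1, total = 12
  10 → 11: |11-10| = 1, total = 13
  11 → 12: |12-11| = 1, total = 14

Answer: 14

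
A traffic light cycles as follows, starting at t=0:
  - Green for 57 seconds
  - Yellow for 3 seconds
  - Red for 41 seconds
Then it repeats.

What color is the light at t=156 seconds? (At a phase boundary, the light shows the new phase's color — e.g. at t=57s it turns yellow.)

Answer: green

Derivation:
Cycle length = 57 + 3 + 41 = 101s
t = 156, phase_t = 156 mod 101 = 55
55 < 57 (green end) → GREEN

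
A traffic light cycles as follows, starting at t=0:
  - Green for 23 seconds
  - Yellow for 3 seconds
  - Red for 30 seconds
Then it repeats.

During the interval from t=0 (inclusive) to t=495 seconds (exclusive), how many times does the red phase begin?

Answer: 9

Derivation:
Cycle = 23+3+30 = 56s
red phase starts at t = k*56 + 26 for k=0,1,2,...
Need k*56+26 < 495 → k < 8.375
k ∈ {0, ..., 8} → 9 starts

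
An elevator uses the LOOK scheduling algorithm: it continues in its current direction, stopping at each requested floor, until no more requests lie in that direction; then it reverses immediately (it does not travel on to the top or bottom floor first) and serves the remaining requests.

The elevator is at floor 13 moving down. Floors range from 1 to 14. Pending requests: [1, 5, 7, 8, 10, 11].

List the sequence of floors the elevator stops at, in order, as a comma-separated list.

Answer: 11, 10, 8, 7, 5, 1

Derivation:
Current: 13, moving DOWN
Serve below first (descending): [11, 10, 8, 7, 5, 1]
Then reverse, serve above (ascending): []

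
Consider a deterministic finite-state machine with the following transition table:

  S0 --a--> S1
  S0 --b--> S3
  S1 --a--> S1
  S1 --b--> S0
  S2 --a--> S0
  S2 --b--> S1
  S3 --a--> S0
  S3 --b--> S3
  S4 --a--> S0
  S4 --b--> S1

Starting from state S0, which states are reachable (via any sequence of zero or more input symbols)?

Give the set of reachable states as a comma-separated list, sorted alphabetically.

BFS from S0:
  visit S0: S0--a-->S1 (new), S0--b-->S3 (new)
  visit S1: S1--a-->S1 (seen), S1--b-->S0 (seen)
  visit S3: S3--a-->S0 (seen), S3--b-->S3 (seen)

Answer: S0, S1, S3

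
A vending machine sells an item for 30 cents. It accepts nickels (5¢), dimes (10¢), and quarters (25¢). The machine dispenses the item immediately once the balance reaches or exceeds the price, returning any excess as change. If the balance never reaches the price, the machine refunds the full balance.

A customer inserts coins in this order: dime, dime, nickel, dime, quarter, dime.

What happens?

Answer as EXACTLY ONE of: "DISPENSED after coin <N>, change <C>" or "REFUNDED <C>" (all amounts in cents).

Answer: DISPENSED after coin 4, change 5

Derivation:
Price: 30¢
Coin 1 (dime, 10¢): balance = 10¢
Coin 2 (dime, 10¢): balance = 20¢
Coin 3 (nickel, 5¢): balance = 25¢
Coin 4 (dime, 10¢): balance = 35¢
  → balance >= price → DISPENSE, change = 35 - 30 = 5¢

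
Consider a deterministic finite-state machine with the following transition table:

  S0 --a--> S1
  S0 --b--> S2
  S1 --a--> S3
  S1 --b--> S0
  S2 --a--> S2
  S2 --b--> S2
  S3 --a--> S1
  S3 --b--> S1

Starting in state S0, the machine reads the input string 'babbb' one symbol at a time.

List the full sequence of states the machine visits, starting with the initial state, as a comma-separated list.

Start: S0
  read 'b': S0 --b--> S2
  read 'a': S2 --a--> S2
  read 'b': S2 --b--> S2
  read 'b': S2 --b--> S2
  read 'b': S2 --b--> S2

Answer: S0, S2, S2, S2, S2, S2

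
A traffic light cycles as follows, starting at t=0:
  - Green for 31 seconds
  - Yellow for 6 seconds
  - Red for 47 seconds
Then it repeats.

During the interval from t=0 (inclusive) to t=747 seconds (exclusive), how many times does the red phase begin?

Cycle = 31+6+47 = 84s
red phase starts at t = k*84 + 37 for k=0,1,2,...
Need k*84+37 < 747 → k < 8.452
k ∈ {0, ..., 8} → 9 starts

Answer: 9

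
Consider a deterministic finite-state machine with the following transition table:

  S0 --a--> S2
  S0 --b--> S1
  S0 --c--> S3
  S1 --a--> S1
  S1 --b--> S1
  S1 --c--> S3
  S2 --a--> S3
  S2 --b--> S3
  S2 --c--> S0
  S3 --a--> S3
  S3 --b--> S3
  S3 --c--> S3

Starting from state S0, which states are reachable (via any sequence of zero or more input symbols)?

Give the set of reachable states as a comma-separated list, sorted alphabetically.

Answer: S0, S1, S2, S3

Derivation:
BFS from S0:
  visit S0: S0--a-->S2 (new), S0--b-->S1 (new), S0--c-->S3 (new)
  visit S2: S2--a-->S3 (seen), S2--b-->S3 (seen), S2--c-->S0 (seen)
  visit S1: S1--a-->S1 (seen), S1--b-->S1 (seen), S1--c-->S3 (seen)
  visit S3: S3--a-->S3 (seen), S3--b-->S3 (seen), S3--c-->S3 (seen)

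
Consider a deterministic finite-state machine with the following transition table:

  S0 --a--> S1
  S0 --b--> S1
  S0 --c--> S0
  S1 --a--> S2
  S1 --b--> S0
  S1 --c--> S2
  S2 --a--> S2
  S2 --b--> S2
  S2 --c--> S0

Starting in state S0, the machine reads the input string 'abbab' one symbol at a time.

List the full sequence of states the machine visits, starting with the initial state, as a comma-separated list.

Start: S0
  read 'a': S0 --a--> S1
  read 'b': S1 --b--> S0
  read 'b': S0 --b--> S1
  read 'a': S1 --a--> S2
  read 'b': S2 --b--> S2

Answer: S0, S1, S0, S1, S2, S2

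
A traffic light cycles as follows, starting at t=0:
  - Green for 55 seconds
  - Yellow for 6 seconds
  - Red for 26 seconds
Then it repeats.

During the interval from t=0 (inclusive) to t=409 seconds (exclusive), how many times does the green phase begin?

Cycle = 55+6+26 = 87s
green phase starts at t = k*87 + 0 for k=0,1,2,...
Need k*87+0 < 409 → k < 4.701
k ∈ {0, ..., 4} → 5 starts

Answer: 5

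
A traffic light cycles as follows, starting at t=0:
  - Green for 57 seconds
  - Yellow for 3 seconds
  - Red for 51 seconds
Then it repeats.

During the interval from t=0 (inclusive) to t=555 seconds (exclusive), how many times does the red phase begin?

Answer: 5

Derivation:
Cycle = 57+3+51 = 111s
red phase starts at t = k*111 + 60 for k=0,1,2,...
Need k*111+60 < 555 → k < 4.459
k ∈ {0, ..., 4} → 5 starts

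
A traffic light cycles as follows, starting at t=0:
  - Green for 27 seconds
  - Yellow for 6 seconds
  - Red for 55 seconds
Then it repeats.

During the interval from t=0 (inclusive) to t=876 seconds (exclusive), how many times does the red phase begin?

Cycle = 27+6+55 = 88s
red phase starts at t = k*88 + 33 for k=0,1,2,...
Need k*88+33 < 876 → k < 9.580
k ∈ {0, ..., 9} → 10 starts

Answer: 10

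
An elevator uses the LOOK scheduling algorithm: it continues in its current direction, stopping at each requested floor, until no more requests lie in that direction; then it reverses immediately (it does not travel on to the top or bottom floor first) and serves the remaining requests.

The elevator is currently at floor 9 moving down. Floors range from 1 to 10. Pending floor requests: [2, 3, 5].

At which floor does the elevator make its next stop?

Current floor: 9, direction: down
Requests above: []
Requests below: [2, 3, 5]
Moving down and requests lie below → nearest below is max([2, 3, 5]) = 5

Answer: 5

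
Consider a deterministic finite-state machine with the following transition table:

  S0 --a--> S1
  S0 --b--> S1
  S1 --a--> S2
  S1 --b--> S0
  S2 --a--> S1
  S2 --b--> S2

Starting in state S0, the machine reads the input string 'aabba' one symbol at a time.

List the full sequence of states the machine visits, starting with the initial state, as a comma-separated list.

Start: S0
  read 'a': S0 --a--> S1
  read 'a': S1 --a--> S2
  read 'b': S2 --b--> S2
  read 'b': S2 --b--> S2
  read 'a': S2 --a--> S1

Answer: S0, S1, S2, S2, S2, S1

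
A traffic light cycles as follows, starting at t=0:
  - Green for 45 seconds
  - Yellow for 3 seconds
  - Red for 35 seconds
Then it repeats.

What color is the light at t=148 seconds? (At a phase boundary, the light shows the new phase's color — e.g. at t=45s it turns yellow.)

Cycle length = 45 + 3 + 35 = 83s
t = 148, phase_t = 148 mod 83 = 65
65 >= 48 → RED

Answer: red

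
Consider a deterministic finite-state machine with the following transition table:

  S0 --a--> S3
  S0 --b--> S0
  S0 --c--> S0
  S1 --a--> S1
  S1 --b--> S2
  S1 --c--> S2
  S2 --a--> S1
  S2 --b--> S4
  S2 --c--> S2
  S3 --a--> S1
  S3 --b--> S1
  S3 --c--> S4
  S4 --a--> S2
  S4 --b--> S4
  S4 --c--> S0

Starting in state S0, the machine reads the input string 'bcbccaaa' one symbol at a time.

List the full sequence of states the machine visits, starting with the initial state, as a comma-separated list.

Start: S0
  read 'b': S0 --b--> S0
  read 'c': S0 --c--> S0
  read 'b': S0 --b--> S0
  read 'c': S0 --c--> S0
  read 'c': S0 --c--> S0
  read 'a': S0 --a--> S3
  read 'a': S3 --a--> S1
  read 'a': S1 --a--> S1

Answer: S0, S0, S0, S0, S0, S0, S3, S1, S1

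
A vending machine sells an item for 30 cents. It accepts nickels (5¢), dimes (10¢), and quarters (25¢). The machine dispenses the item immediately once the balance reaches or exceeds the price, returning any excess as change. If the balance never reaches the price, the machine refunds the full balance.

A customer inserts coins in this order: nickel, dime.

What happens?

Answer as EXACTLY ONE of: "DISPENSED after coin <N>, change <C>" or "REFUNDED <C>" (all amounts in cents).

Price: 30¢
Coin 1 (nickel, 5¢): balance = 5¢
Coin 2 (dime, 10¢): balance = 15¢
All coins inserted, balance 15¢ < price 30¢ → REFUND 15¢

Answer: REFUNDED 15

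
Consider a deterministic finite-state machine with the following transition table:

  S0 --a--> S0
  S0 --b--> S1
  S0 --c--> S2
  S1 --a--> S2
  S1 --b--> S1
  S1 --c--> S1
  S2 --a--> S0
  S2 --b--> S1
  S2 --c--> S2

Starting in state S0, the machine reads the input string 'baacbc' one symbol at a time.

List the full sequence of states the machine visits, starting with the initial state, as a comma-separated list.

Start: S0
  read 'b': S0 --b--> S1
  read 'a': S1 --a--> S2
  read 'a': S2 --a--> S0
  read 'c': S0 --c--> S2
  read 'b': S2 --b--> S1
  read 'c': S1 --c--> S1

Answer: S0, S1, S2, S0, S2, S1, S1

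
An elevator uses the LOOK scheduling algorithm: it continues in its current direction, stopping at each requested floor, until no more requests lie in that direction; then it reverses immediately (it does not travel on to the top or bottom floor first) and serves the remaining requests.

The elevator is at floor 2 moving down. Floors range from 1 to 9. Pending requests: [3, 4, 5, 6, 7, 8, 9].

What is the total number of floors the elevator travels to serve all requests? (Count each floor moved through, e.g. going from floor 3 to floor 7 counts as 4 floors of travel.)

Start at floor 2 moving down, LOOK stop order: [3, 4, 5, 6, 7, 8, 9]
  2 → 3: |3-2| = 1, total = 1
  3 → 4: |4-3| = 1, total = 2
  4 → 5: |5-4| = 1, total = 3
  5 → 6: |6-5| = 1, total = 4
  6 → 7: |7-6| = 1, total = 5
  7 → 8: |8-7| = 1, total = 6
  8 → 9: |9-8| = 1, total = 7

Answer: 7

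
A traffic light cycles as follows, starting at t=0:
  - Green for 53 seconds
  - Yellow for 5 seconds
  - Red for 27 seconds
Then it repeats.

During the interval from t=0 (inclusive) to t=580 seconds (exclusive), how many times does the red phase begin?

Cycle = 53+5+27 = 85s
red phase starts at t = k*85 + 58 for k=0,1,2,...
Need k*85+58 < 580 → k < 6.141
k ∈ {0, ..., 6} → 7 starts

Answer: 7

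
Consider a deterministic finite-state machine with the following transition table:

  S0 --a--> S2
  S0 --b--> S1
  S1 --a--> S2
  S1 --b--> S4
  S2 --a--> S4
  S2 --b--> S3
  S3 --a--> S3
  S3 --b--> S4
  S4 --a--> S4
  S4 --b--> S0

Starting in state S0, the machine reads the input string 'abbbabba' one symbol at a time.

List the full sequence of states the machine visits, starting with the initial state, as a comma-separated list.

Start: S0
  read 'a': S0 --a--> S2
  read 'b': S2 --b--> S3
  read 'b': S3 --b--> S4
  read 'b': S4 --b--> S0
  read 'a': S0 --a--> S2
  read 'b': S2 --b--> S3
  read 'b': S3 --b--> S4
  read 'a': S4 --a--> S4

Answer: S0, S2, S3, S4, S0, S2, S3, S4, S4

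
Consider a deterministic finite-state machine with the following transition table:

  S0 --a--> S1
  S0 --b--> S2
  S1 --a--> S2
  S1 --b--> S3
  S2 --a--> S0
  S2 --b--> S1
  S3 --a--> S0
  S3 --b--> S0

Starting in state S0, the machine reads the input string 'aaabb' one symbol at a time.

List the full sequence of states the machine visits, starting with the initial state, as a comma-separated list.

Answer: S0, S1, S2, S0, S2, S1

Derivation:
Start: S0
  read 'a': S0 --a--> S1
  read 'a': S1 --a--> S2
  read 'a': S2 --a--> S0
  read 'b': S0 --b--> S2
  read 'b': S2 --b--> S1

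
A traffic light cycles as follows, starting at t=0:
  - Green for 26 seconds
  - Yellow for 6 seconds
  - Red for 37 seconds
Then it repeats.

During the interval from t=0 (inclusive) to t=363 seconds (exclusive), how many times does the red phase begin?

Cycle = 26+6+37 = 69s
red phase starts at t = k*69 + 32 for k=0,1,2,...
Need k*69+32 < 363 → k < 4.797
k ∈ {0, ..., 4} → 5 starts

Answer: 5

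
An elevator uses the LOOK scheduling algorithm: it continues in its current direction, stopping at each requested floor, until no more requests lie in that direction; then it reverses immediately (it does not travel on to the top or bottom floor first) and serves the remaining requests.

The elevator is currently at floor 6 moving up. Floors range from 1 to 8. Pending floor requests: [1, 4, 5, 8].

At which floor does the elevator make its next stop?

Current floor: 6, direction: up
Requests above: [8]
Requests below: [1, 4, 5]
Moving up and requests lie above → nearest above is min([8]) = 8

Answer: 8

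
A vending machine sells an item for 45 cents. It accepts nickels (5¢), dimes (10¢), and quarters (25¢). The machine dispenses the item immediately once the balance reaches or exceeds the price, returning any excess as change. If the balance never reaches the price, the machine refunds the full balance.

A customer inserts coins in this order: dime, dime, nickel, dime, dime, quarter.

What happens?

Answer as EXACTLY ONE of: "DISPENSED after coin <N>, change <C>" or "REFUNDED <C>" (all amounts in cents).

Answer: DISPENSED after coin 5, change 0

Derivation:
Price: 45¢
Coin 1 (dime, 10¢): balance = 10¢
Coin 2 (dime, 10¢): balance = 20¢
Coin 3 (nickel, 5¢): balance = 25¢
Coin 4 (dime, 10¢): balance = 35¢
Coin 5 (dime, 10¢): balance = 45¢
  → balance >= price → DISPENSE, change = 45 - 45 = 0¢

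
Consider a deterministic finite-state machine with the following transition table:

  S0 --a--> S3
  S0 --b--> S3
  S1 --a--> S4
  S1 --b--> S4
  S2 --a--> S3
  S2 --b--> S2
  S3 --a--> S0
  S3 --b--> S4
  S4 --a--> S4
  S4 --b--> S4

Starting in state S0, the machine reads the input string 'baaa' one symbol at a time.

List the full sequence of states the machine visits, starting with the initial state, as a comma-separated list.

Answer: S0, S3, S0, S3, S0

Derivation:
Start: S0
  read 'b': S0 --b--> S3
  read 'a': S3 --a--> S0
  read 'a': S0 --a--> S3
  read 'a': S3 --a--> S0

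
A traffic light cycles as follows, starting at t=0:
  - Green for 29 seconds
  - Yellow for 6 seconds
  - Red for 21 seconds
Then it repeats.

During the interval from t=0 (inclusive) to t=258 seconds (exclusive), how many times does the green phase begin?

Cycle = 29+6+21 = 56s
green phase starts at t = k*56 + 0 for k=0,1,2,...
Need k*56+0 < 258 → k < 4.607
k ∈ {0, ..., 4} → 5 starts

Answer: 5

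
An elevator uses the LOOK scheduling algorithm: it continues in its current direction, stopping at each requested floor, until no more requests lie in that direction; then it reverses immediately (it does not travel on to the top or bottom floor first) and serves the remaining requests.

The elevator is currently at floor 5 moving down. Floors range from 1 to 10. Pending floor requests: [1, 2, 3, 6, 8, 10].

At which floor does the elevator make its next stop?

Answer: 3

Derivation:
Current floor: 5, direction: down
Requests above: [6, 8, 10]
Requests below: [1, 2, 3]
Moving down and requests lie below → nearest below is max([1, 2, 3]) = 3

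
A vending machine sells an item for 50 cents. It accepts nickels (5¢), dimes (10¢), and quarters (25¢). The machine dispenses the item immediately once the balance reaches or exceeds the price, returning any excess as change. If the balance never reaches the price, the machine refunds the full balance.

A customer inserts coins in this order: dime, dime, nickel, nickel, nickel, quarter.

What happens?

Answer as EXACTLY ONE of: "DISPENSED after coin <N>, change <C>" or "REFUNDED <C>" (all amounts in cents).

Price: 50¢
Coin 1 (dime, 10¢): balance = 10¢
Coin 2 (dime, 10¢): balance = 20¢
Coin 3 (nickel, 5¢): balance = 25¢
Coin 4 (nickel, 5¢): balance = 30¢
Coin 5 (nickel, 5¢): balance = 35¢
Coin 6 (quarter, 25¢): balance = 60¢
  → balance >= price → DISPENSE, change = 60 - 50 = 10¢

Answer: DISPENSED after coin 6, change 10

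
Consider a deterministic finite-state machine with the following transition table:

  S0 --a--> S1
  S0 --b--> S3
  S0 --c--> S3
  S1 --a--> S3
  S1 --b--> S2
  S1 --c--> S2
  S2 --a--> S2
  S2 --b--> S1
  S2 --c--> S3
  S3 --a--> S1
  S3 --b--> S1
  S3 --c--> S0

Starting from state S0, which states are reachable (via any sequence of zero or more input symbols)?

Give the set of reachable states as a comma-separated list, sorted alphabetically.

BFS from S0:
  visit S0: S0--a-->S1 (new), S0--b-->S3 (new), S0--c-->S3 (seen)
  visit S1: S1--a-->S3 (seen), S1--b-->S2 (new), S1--c-->S2 (seen)
  visit S3: S3--a-->S1 (seen), S3--b-->S1 (seen), S3--c-->S0 (seen)
  visit S2: S2--a-->S2 (seen), S2--b-->S1 (seen), S2--c-->S3 (seen)

Answer: S0, S1, S2, S3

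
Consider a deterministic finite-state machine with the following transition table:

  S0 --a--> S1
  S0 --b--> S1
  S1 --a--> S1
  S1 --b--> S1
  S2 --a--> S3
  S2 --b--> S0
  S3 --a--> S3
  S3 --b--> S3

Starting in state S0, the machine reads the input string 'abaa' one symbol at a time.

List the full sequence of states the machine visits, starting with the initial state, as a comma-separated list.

Answer: S0, S1, S1, S1, S1

Derivation:
Start: S0
  read 'a': S0 --a--> S1
  read 'b': S1 --b--> S1
  read 'a': S1 --a--> S1
  read 'a': S1 --a--> S1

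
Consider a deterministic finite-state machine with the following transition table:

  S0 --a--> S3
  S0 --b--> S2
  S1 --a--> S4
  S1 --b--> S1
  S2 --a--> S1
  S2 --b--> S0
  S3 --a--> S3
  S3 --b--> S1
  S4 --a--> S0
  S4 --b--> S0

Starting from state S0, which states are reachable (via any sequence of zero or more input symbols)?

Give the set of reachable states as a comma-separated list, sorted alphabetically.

Answer: S0, S1, S2, S3, S4

Derivation:
BFS from S0:
  visit S0: S0--a-->S3 (new), S0--b-->S2 (new)
  visit S3: S3--a-->S3 (seen), S3--b-->S1 (new)
  visit S2: S2--a-->S1 (seen), S2--b-->S0 (seen)
  visit S1: S1--a-->S4 (new), S1--b-->S1 (seen)
  visit S4: S4--a-->S0 (seen), S4--b-->S0 (seen)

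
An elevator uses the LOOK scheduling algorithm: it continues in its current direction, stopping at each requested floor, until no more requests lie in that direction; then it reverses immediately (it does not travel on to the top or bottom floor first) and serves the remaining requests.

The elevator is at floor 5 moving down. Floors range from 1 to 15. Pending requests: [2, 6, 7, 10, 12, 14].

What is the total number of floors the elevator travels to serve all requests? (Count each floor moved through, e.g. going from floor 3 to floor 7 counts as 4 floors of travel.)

Start at floor 5 moving down, LOOK stop order: [2, 6, 7, 10, 12, 14]
  5 → 2: |2-5| = 3, total = 3
  2 → 6: |6-2| = 4, total = 7
  6 → 7: |7-6| = 1, total = 8
  7 → 10: |10-7| = 3, total = 11
  10 → 12: |12-10| = 2, total = 13
  12 → 14: |14-12| = 2, total = 15

Answer: 15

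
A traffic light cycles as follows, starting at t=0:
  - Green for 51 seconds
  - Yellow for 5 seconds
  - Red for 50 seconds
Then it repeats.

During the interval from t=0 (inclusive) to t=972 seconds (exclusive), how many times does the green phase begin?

Answer: 10

Derivation:
Cycle = 51+5+50 = 106s
green phase starts at t = k*106 + 0 for k=0,1,2,...
Need k*106+0 < 972 → k < 9.170
k ∈ {0, ..., 9} → 10 starts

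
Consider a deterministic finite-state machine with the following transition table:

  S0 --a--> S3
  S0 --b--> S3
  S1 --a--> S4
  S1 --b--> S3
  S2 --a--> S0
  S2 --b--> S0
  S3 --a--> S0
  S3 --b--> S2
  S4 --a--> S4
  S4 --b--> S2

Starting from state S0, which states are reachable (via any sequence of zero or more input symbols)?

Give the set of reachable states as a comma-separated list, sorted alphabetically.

Answer: S0, S2, S3

Derivation:
BFS from S0:
  visit S0: S0--a-->S3 (new), S0--b-->S3 (seen)
  visit S3: S3--a-->S0 (seen), S3--b-->S2 (new)
  visit S2: S2--a-->S0 (seen), S2--b-->S0 (seen)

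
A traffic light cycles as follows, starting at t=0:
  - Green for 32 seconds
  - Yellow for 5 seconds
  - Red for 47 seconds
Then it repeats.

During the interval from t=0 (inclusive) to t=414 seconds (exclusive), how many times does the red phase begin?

Answer: 5

Derivation:
Cycle = 32+5+47 = 84s
red phase starts at t = k*84 + 37 for k=0,1,2,...
Need k*84+37 < 414 → k < 4.488
k ∈ {0, ..., 4} → 5 starts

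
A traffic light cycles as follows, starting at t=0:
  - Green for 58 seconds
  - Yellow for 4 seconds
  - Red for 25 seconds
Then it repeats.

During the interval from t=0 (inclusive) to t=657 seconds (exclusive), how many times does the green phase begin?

Cycle = 58+4+25 = 87s
green phase starts at t = k*87 + 0 for k=0,1,2,...
Need k*87+0 < 657 → k < 7.552
k ∈ {0, ..., 7} → 8 starts

Answer: 8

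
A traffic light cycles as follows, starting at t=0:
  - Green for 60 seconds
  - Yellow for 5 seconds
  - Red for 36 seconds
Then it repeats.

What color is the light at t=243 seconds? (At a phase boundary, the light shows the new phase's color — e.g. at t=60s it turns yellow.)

Cycle length = 60 + 5 + 36 = 101s
t = 243, phase_t = 243 mod 101 = 41
41 < 60 (green end) → GREEN

Answer: green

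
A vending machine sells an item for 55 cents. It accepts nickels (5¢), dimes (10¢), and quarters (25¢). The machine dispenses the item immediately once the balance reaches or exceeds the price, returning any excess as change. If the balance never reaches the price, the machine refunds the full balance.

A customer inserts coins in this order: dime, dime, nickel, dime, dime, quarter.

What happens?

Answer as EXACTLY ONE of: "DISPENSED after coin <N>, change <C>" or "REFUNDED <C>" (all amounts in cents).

Answer: DISPENSED after coin 6, change 15

Derivation:
Price: 55¢
Coin 1 (dime, 10¢): balance = 10¢
Coin 2 (dime, 10¢): balance = 20¢
Coin 3 (nickel, 5¢): balance = 25¢
Coin 4 (dime, 10¢): balance = 35¢
Coin 5 (dime, 10¢): balance = 45¢
Coin 6 (quarter, 25¢): balance = 70¢
  → balance >= price → DISPENSE, change = 70 - 55 = 15¢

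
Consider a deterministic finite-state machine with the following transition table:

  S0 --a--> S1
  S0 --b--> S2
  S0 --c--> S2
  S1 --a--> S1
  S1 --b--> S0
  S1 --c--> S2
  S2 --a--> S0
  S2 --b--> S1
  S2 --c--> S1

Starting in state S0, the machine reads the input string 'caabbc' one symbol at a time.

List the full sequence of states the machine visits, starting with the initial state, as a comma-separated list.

Answer: S0, S2, S0, S1, S0, S2, S1

Derivation:
Start: S0
  read 'c': S0 --c--> S2
  read 'a': S2 --a--> S0
  read 'a': S0 --a--> S1
  read 'b': S1 --b--> S0
  read 'b': S0 --b--> S2
  read 'c': S2 --c--> S1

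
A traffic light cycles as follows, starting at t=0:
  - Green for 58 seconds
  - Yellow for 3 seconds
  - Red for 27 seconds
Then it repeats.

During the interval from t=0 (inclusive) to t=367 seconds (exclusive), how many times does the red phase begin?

Cycle = 58+3+27 = 88s
red phase starts at t = k*88 + 61 for k=0,1,2,...
Need k*88+61 < 367 → k < 3.477
k ∈ {0, ..., 3} → 4 starts

Answer: 4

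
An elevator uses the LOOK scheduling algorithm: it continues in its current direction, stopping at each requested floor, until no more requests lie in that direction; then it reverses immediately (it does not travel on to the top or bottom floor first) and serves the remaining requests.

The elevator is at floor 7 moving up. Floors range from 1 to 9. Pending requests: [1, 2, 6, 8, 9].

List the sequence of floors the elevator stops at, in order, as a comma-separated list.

Current: 7, moving UP
Serve above first (ascending): [8, 9]
Then reverse, serve below (descending): [6, 2, 1]

Answer: 8, 9, 6, 2, 1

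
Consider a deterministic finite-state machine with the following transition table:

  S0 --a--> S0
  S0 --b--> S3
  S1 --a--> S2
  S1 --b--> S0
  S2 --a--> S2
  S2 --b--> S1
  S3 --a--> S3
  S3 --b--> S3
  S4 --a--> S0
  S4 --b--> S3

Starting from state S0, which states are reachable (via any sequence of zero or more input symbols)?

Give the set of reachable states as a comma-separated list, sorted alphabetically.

Answer: S0, S3

Derivation:
BFS from S0:
  visit S0: S0--a-->S0 (seen), S0--b-->S3 (new)
  visit S3: S3--a-->S3 (seen), S3--b-->S3 (seen)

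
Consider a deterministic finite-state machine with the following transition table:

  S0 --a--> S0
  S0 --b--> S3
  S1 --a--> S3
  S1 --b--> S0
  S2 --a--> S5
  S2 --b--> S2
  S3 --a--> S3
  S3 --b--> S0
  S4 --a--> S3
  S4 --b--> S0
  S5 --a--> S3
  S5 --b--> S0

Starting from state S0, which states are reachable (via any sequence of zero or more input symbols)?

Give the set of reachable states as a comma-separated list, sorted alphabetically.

BFS from S0:
  visit S0: S0--a-->S0 (seen), S0--b-->S3 (new)
  visit S3: S3--a-->S3 (seen), S3--b-->S0 (seen)

Answer: S0, S3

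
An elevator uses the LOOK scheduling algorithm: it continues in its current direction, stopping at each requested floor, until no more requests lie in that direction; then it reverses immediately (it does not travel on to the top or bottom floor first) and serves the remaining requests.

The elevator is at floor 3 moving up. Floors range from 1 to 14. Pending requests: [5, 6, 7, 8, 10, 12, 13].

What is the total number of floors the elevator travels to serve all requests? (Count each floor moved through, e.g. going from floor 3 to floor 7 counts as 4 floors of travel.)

Answer: 10

Derivation:
Start at floor 3 moving up, LOOK stop order: [5, 6, 7, 8, 10, 12, 13]
  3 → 5: |5-3| = 2, total = 2
  5 → 6: |6-5| = 1, total = 3
  6 → 7: |7-6| = 1, total = 4
  7 → 8: |8-7| = 1, total = 5
  8 → 10: |10-8| = 2, total = 7
  10 → 12: |12-10| = 2, total = 9
  12 → 13: |13-12| = 1, total = 10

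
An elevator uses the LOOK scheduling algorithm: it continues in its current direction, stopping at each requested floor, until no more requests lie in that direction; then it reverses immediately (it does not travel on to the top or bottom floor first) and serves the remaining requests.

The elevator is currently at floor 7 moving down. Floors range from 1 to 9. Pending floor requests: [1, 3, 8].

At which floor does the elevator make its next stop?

Current floor: 7, direction: down
Requests above: [8]
Requests below: [1, 3]
Moving down and requests lie below → nearest below is max([1, 3]) = 3

Answer: 3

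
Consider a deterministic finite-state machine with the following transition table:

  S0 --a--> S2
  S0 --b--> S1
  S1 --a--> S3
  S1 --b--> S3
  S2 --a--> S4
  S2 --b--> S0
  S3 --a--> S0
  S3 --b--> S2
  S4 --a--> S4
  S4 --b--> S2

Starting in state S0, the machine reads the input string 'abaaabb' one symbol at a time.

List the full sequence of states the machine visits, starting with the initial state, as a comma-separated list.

Start: S0
  read 'a': S0 --a--> S2
  read 'b': S2 --b--> S0
  read 'a': S0 --a--> S2
  read 'a': S2 --a--> S4
  read 'a': S4 --a--> S4
  read 'b': S4 --b--> S2
  read 'b': S2 --b--> S0

Answer: S0, S2, S0, S2, S4, S4, S2, S0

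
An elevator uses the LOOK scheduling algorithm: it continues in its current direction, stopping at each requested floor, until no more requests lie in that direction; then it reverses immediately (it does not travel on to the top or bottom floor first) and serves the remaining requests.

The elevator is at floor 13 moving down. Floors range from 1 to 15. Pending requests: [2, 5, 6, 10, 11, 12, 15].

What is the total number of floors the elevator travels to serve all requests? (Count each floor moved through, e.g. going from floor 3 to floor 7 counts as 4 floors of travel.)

Answer: 24

Derivation:
Start at floor 13 moving down, LOOK stop order: [12, 11, 10, 6, 5, 2, 15]
  13 → 12: |12-13| = 1, total = 1
  12 → 11: |11-12| = 1, total = 2
  11 → 10: |10-11| = 1, total = 3
  10 → 6: |6-10| = 4, total = 7
  6 → 5: |5-6| = 1, total = 8
  5 → 2: |2-5| = 3, total = 11
  2 → 15: |15-2| = 13, total = 24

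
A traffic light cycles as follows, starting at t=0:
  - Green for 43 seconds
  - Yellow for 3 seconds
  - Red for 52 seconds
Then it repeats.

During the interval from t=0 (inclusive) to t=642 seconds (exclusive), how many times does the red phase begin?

Answer: 7

Derivation:
Cycle = 43+3+52 = 98s
red phase starts at t = k*98 + 46 for k=0,1,2,...
Need k*98+46 < 642 → k < 6.082
k ∈ {0, ..., 6} → 7 starts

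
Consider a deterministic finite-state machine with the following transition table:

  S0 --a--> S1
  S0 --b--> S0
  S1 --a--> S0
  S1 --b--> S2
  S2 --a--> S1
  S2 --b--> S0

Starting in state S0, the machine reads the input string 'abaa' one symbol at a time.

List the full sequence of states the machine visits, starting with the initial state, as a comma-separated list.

Answer: S0, S1, S2, S1, S0

Derivation:
Start: S0
  read 'a': S0 --a--> S1
  read 'b': S1 --b--> S2
  read 'a': S2 --a--> S1
  read 'a': S1 --a--> S0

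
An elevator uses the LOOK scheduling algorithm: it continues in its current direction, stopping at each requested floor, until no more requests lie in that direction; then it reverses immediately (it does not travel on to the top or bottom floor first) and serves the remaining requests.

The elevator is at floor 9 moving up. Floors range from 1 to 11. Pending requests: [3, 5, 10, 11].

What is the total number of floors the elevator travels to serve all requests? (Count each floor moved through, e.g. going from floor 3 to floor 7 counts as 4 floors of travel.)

Start at floor 9 moving up, LOOK stop order: [10, 11, 5, 3]
  9 → 10: |10-9| = 1, total = 1
  10 → 11: |11-10| = 1, total = 2
  11 → 5: |5-11| = 6, total = 8
  5 → 3: |3-5| = 2, total = 10

Answer: 10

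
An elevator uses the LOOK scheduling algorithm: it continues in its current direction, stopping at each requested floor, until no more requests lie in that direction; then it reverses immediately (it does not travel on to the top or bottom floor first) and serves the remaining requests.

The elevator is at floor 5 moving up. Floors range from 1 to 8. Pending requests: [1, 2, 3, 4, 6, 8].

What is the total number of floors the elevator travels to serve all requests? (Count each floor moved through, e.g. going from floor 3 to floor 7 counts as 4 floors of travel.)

Answer: 10

Derivation:
Start at floor 5 moving up, LOOK stop order: [6, 8, 4, 3, 2, 1]
  5 → 6: |6-5| = 1, total = 1
  6 → 8: |8-6| = 2, total = 3
  8 → 4: |4-8| = 4, total = 7
  4 → 3: |3-4| = 1, total = 8
  3 → 2: |2-3| = 1, total = 9
  2 → 1: |1-2| = 1, total = 10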